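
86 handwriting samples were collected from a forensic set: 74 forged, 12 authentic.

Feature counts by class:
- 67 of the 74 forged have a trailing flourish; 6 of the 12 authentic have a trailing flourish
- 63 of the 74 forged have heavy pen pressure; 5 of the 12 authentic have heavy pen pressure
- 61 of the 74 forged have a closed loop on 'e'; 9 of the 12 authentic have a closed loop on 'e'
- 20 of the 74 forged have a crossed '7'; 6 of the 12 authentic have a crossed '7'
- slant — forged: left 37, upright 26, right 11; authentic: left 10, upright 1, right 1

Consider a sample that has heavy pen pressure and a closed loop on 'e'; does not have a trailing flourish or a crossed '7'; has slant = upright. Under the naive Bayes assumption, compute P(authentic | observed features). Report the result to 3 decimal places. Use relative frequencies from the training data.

forged: (74/86) × (7/74) × (63/74) × (61/74) × (54/74) × (26/74) ≈ 0.0146457
authentic: (12/86) × (6/12) × (5/12) × (9/12) × (6/12) × (1/12) ≈ 0.00090843
P(authentic | x) = 0.00090843 / 0.01555413 ≈ 0.058

0.058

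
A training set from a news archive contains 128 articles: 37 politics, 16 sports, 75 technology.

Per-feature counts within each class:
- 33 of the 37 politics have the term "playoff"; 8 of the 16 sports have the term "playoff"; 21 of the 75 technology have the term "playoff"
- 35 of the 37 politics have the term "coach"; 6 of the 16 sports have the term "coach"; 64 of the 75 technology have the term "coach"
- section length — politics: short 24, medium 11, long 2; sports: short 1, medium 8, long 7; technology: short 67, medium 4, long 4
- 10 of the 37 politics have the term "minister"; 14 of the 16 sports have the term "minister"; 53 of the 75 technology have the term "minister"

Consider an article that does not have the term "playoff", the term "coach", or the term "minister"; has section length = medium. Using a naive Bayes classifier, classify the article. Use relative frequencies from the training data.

sports

politics: (37/128) × (4/37) × (2/37) × (11/37) × (27/37) ≈ 0.000366464
sports: (16/128) × (8/16) × (10/16) × (8/16) × (2/16) = 0.00244140625
technology: (75/128) × (54/75) × (11/75) × (4/75) × (22/75) = 0.000968
Highest score → sports.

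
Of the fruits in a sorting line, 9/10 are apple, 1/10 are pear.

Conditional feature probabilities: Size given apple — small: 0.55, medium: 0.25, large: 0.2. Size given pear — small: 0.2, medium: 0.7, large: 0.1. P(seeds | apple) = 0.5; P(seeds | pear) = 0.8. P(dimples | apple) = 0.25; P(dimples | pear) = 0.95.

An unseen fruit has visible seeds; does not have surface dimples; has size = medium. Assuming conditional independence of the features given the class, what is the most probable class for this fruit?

apple: 0.9 × 0.25 × 0.5 × (1−0.25) = 0.084375
pear: 0.1 × 0.7 × 0.8 × (1−0.95) = 0.0028
Highest score → apple.

apple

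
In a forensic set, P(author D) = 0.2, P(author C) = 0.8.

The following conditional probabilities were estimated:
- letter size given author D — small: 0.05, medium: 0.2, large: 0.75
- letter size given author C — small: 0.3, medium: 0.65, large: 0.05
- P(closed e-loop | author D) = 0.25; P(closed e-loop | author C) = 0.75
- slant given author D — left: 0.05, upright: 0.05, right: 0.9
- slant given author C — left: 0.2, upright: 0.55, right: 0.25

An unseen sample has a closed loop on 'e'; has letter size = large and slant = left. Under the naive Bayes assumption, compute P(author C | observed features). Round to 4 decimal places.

author D: 0.2 × 0.75 × 0.25 × 0.05 = 0.001875
author C: 0.8 × 0.05 × 0.75 × 0.2 = 0.006
P(author C | x) = 0.006 / 0.007875 ≈ 0.7619

0.7619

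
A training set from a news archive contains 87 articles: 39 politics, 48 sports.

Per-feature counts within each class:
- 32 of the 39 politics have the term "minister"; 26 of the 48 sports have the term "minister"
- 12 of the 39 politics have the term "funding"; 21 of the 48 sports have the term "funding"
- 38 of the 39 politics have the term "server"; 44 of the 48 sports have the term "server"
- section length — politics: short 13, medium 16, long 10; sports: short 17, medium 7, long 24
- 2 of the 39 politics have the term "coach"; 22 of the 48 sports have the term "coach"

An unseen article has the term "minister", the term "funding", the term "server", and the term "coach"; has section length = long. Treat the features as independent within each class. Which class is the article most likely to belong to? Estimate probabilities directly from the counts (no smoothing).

sports

politics: (39/87) × (32/39) × (12/39) × (38/39) × (10/39) × (2/39) ≈ 0.00145
sports: (48/87) × (26/48) × (21/48) × (44/48) × (24/48) × (22/48) ≈ 0.027466
Highest score → sports.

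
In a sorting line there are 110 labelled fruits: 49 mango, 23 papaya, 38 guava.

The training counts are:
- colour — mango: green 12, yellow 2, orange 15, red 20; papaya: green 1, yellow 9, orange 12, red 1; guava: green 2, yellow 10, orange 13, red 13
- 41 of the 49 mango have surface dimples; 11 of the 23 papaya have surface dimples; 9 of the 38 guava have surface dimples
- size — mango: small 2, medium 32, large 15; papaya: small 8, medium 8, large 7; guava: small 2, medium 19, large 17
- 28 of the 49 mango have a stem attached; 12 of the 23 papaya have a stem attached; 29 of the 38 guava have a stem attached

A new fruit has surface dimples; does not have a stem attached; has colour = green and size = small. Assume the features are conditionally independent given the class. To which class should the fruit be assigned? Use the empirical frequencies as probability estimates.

mango

mango: (49/110) × (12/49) × (41/49) × (2/49) × (21/49) ≈ 0.00159674
papaya: (23/110) × (1/23) × (11/23) × (8/23) × (11/23) ≈ 0.000723268
guava: (38/110) × (2/38) × (9/38) × (2/38) × (9/38) ≈ 0.0000536786
Highest score → mango.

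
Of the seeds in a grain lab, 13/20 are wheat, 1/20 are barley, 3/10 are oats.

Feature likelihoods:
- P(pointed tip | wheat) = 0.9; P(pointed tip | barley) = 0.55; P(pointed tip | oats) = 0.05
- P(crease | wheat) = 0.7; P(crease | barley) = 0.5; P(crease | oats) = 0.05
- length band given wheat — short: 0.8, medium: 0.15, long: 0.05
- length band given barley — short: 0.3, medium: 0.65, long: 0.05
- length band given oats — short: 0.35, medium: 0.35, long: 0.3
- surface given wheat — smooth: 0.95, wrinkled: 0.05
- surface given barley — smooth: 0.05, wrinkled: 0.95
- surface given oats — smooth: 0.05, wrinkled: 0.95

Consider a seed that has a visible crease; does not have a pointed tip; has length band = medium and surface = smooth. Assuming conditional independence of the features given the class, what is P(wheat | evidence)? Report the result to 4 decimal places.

0.9134

wheat: 0.65 × (1−0.9) × 0.7 × 0.15 × 0.95 = 0.00648375
barley: 0.05 × (1−0.55) × 0.5 × 0.65 × 0.05 = 0.000365625
oats: 0.3 × (1−0.05) × 0.05 × 0.35 × 0.05 = 0.000249375
P(wheat | x) = 0.00648375 / 0.00709875 ≈ 0.9134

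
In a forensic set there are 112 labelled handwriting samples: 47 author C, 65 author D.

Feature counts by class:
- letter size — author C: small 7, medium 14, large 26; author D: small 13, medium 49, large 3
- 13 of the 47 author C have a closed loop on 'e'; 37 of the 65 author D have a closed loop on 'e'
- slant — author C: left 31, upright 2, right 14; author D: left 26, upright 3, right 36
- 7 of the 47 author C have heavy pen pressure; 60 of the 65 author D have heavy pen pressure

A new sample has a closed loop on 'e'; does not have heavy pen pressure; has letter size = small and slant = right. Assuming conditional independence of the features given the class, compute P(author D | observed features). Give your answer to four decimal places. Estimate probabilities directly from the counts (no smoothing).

0.3911

author C: (47/112) × (7/47) × (13/47) × (14/47) × (40/47) ≈ 0.00438246
author D: (65/112) × (13/65) × (37/65) × (36/65) × (5/65) ≈ 0.00281488
P(author D | x) = 0.00281488 / 0.00719734 ≈ 0.3911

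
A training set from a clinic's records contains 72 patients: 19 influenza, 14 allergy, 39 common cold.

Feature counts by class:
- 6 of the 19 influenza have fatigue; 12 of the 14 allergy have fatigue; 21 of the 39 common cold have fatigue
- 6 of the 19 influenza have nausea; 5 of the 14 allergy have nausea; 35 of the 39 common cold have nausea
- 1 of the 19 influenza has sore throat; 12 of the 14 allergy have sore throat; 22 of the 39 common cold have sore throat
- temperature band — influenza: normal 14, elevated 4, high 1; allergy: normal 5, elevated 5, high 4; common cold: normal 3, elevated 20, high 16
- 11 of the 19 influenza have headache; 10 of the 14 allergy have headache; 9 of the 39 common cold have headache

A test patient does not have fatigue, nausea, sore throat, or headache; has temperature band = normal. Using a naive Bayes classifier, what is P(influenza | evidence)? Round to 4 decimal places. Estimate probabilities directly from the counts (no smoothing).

0.9752

influenza: (19/72) × (13/19) × (13/19) × (18/19) × (14/19) × (8/19) ≈ 0.0363103
allergy: (14/72) × (2/14) × (9/14) × (2/14) × (5/14) × (4/14) ≈ 0.000260308
common cold: (39/72) × (18/39) × (4/39) × (17/39) × (3/39) × (30/39) ≈ 0.000661353
P(influenza | x) = 0.0363103 / 0.037231961 ≈ 0.9752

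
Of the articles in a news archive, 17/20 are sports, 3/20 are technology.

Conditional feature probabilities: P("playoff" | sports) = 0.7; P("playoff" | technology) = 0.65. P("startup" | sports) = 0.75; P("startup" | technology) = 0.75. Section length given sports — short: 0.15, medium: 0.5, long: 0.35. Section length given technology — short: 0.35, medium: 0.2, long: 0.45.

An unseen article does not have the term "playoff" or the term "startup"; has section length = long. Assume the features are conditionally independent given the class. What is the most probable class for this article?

sports

sports: 0.85 × (1−0.7) × (1−0.75) × 0.35 = 0.0223125
technology: 0.15 × (1−0.65) × (1−0.75) × 0.45 = 0.00590625
Highest score → sports.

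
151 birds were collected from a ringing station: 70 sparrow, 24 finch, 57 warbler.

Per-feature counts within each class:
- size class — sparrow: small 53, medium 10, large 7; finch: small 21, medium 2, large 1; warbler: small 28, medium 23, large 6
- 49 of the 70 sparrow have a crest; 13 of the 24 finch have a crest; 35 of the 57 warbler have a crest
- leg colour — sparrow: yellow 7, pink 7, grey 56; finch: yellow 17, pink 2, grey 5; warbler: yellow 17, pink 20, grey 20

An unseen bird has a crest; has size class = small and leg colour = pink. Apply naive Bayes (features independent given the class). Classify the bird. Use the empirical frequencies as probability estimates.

warbler

sparrow: (70/151) × (53/70) × (49/70) × (7/70) ≈ 0.0245695
finch: (24/151) × (21/24) × (13/24) × (2/24) ≈ 0.00627759
warbler: (57/151) × (28/57) × (35/57) × (20/57) ≈ 0.0399512
Highest score → warbler.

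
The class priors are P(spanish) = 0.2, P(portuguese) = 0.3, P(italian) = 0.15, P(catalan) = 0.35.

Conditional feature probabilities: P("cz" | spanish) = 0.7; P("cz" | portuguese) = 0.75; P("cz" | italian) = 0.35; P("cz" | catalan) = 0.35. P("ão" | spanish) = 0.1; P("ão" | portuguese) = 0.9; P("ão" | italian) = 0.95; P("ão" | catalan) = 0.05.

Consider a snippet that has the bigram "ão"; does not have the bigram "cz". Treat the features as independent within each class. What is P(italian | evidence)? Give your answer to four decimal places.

spanish: 0.2 × (1−0.7) × 0.1 = 0.006
portuguese: 0.3 × (1−0.75) × 0.9 = 0.0675
italian: 0.15 × (1−0.35) × 0.95 = 0.092625
catalan: 0.35 × (1−0.35) × 0.05 = 0.011375
P(italian | x) = 0.092625 / 0.1775 ≈ 0.5218

0.5218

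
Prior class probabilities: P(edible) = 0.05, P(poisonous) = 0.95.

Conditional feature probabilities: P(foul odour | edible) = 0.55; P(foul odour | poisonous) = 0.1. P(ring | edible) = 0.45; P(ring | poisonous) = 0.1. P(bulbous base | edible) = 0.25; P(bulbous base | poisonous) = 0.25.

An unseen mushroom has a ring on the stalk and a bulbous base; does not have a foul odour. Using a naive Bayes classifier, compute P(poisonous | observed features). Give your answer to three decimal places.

0.894

edible: 0.05 × (1−0.55) × 0.45 × 0.25 = 0.00253125
poisonous: 0.95 × (1−0.1) × 0.1 × 0.25 = 0.021375
P(poisonous | x) = 0.021375 / 0.02390625 ≈ 0.894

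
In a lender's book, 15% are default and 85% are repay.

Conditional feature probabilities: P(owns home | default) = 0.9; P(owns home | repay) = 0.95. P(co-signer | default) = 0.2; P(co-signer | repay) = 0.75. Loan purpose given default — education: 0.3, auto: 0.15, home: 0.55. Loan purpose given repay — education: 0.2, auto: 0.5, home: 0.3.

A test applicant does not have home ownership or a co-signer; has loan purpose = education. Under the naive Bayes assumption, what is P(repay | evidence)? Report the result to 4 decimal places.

0.3712

default: 0.15 × (1−0.9) × (1−0.2) × 0.3 = 0.0036
repay: 0.85 × (1−0.95) × (1−0.75) × 0.2 = 0.002125
P(repay | x) = 0.002125 / 0.005725 ≈ 0.3712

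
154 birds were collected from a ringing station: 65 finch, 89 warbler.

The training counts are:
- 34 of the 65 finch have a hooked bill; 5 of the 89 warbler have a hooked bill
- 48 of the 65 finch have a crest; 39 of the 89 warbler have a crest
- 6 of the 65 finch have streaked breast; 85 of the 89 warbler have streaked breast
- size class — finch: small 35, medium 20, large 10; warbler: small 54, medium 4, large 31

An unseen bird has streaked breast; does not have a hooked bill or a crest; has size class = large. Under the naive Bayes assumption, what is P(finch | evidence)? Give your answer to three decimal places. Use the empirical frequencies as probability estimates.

0.007

finch: (65/154) × (31/65) × (17/65) × (6/65) × (10/65) ≈ 0.000747655
warbler: (89/154) × (84/89) × (50/89) × (85/89) × (31/89) ≈ 0.101939
P(finch | x) = 0.000747655 / 0.102686655 ≈ 0.007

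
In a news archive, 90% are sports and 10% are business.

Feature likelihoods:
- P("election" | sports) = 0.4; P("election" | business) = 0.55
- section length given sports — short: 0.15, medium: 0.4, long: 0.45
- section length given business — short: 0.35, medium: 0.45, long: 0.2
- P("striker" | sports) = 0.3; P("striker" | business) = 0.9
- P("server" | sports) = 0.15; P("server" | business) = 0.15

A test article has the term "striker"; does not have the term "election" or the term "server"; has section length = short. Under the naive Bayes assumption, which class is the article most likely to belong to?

sports

sports: 0.9 × (1−0.4) × 0.15 × 0.3 × (1−0.15) = 0.020655
business: 0.1 × (1−0.55) × 0.35 × 0.9 × (1−0.15) = 0.01204875
Highest score → sports.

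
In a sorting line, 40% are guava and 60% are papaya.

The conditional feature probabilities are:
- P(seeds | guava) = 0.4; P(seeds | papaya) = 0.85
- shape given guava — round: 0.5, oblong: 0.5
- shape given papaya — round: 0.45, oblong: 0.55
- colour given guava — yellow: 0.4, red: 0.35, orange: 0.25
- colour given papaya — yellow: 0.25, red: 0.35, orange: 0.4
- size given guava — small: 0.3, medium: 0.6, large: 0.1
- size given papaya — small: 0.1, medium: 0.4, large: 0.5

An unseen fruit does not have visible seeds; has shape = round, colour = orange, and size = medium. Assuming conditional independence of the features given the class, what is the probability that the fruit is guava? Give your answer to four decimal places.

0.7353

guava: 0.4 × (1−0.4) × 0.5 × 0.25 × 0.6 = 0.018
papaya: 0.6 × (1−0.85) × 0.45 × 0.4 × 0.4 = 0.00648
P(guava | x) = 0.018 / 0.02448 ≈ 0.7353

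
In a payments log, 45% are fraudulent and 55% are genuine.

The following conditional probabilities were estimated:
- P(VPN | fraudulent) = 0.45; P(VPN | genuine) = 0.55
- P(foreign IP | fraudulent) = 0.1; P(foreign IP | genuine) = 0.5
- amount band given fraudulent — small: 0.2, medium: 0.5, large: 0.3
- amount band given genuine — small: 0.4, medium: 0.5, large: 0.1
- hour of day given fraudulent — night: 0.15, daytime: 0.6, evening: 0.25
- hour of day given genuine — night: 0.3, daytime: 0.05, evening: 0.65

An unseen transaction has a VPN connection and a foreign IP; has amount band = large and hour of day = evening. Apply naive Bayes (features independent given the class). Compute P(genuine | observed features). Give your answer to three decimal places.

fraudulent: 0.45 × 0.45 × 0.1 × 0.3 × 0.25 = 0.00151875
genuine: 0.55 × 0.55 × 0.5 × 0.1 × 0.65 = 0.00983125
P(genuine | x) = 0.00983125 / 0.01135 ≈ 0.866

0.866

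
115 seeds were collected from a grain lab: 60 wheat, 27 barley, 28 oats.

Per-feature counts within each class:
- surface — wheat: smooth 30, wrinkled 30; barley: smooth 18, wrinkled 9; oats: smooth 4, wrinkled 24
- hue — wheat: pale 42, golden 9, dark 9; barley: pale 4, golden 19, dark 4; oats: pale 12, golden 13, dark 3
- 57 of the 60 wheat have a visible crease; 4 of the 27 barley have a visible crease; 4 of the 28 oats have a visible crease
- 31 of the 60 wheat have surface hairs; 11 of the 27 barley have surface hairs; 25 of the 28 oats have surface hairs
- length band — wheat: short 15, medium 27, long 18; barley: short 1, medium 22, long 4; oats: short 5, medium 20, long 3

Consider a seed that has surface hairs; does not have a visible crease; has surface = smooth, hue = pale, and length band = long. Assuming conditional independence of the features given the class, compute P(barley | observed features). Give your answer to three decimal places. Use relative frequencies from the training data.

0.311

wheat: (60/115) × (30/60) × (42/60) × (3/60) × (31/60) × (18/60) ≈ 0.00141522
barley: (27/115) × (18/27) × (4/27) × (23/27) × (11/27) × (4/27) ≈ 0.00119223
oats: (28/115) × (4/28) × (12/28) × (24/28) × (25/28) × (3/28) ≈ 0.00122232
P(barley | x) = 0.00119223 / 0.00382977 ≈ 0.311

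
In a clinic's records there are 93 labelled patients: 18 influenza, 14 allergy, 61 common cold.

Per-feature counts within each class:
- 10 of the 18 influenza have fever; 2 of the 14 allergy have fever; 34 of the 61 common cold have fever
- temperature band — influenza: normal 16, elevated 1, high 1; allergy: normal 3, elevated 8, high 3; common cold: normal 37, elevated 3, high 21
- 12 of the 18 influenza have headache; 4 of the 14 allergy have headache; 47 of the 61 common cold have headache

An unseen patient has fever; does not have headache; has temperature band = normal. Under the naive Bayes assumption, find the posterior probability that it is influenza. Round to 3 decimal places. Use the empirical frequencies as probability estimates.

influenza: (18/93) × (10/18) × (16/18) × (6/18) ≈ 0.0318598
allergy: (14/93) × (2/14) × (3/14) × (10/14) ≈ 0.00329164
common cold: (61/93) × (34/61) × (37/61) × (14/61) ≈ 0.0508939
P(influenza | x) = 0.0318598 / 0.08604534 ≈ 0.370

0.370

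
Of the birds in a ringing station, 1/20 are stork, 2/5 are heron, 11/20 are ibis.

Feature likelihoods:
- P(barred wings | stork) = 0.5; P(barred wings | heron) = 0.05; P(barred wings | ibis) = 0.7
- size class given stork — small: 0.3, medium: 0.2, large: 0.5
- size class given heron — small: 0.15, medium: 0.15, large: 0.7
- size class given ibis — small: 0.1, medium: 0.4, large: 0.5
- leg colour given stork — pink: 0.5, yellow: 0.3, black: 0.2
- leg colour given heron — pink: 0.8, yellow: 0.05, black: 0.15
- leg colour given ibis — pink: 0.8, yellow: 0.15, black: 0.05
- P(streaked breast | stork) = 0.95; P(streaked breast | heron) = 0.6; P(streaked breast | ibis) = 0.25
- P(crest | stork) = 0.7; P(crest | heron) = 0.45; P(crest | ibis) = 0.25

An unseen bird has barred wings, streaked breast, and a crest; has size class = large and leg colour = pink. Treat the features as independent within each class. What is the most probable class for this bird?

ibis

stork: 0.05 × 0.5 × 0.5 × 0.5 × 0.95 × 0.7 = 0.00415625
heron: 0.4 × 0.05 × 0.7 × 0.8 × 0.6 × 0.45 = 0.003024
ibis: 0.55 × 0.7 × 0.5 × 0.8 × 0.25 × 0.25 = 0.009625
Highest score → ibis.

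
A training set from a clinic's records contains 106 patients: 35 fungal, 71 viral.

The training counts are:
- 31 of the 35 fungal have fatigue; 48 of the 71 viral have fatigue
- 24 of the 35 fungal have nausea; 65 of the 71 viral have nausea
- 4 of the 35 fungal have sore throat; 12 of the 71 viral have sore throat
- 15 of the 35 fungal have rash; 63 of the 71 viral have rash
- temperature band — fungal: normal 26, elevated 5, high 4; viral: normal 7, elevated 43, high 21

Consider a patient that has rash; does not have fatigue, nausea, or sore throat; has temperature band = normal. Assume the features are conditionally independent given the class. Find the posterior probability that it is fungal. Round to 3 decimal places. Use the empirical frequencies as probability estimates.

fungal: (35/106) × (4/35) × (11/35) × (31/35) × (15/35) × (26/35) ≈ 0.00334427
viral: (71/106) × (23/71) × (6/71) × (59/71) × (63/71) × (7/71) ≈ 0.001333
P(fungal | x) = 0.00334427 / 0.00467727 ≈ 0.715

0.715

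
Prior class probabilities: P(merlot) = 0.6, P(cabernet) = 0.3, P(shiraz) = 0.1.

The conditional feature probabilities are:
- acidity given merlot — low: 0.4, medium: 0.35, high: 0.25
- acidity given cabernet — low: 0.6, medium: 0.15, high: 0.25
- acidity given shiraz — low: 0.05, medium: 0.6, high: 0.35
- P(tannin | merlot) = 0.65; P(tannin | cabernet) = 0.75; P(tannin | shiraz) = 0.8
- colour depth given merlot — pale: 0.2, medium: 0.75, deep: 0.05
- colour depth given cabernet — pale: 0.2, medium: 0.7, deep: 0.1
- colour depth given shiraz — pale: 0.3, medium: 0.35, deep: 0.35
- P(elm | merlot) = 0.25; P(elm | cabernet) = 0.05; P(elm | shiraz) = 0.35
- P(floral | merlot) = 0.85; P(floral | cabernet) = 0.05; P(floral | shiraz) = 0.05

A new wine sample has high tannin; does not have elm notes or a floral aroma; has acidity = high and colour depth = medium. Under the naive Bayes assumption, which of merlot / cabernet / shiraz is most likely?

cabernet

merlot: 0.6 × 0.25 × 0.65 × 0.75 × (1−0.25) × (1−0.85) = 0.0082265625
cabernet: 0.3 × 0.25 × 0.75 × 0.7 × (1−0.05) × (1−0.05) = 0.0355359375
shiraz: 0.1 × 0.35 × 0.8 × 0.35 × (1−0.35) × (1−0.05) = 0.0060515
Highest score → cabernet.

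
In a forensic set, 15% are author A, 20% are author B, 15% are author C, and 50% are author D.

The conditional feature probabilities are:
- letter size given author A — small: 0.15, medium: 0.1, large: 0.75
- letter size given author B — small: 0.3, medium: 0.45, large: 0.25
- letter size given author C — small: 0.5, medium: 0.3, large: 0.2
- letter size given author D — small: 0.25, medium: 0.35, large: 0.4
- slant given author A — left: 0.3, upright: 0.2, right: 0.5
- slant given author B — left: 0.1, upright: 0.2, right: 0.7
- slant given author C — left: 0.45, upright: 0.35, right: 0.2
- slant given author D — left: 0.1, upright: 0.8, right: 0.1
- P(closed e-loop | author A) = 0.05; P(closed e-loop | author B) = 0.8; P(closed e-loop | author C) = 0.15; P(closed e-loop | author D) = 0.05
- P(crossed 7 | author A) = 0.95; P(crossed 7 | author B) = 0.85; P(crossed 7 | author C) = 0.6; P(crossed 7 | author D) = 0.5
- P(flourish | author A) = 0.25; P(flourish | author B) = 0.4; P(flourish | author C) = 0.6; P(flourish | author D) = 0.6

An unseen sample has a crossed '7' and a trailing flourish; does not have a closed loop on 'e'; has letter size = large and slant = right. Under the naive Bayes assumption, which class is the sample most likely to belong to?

author A: 0.15 × 0.75 × 0.5 × (1−0.05) × 0.95 × 0.25 = 0.01269140625
author B: 0.2 × 0.25 × 0.7 × (1−0.8) × 0.85 × 0.4 = 0.00238
author C: 0.15 × 0.2 × 0.2 × (1−0.15) × 0.6 × 0.6 = 0.001836
author D: 0.5 × 0.4 × 0.1 × (1−0.05) × 0.5 × 0.6 = 0.0057
Highest score → author A.

author A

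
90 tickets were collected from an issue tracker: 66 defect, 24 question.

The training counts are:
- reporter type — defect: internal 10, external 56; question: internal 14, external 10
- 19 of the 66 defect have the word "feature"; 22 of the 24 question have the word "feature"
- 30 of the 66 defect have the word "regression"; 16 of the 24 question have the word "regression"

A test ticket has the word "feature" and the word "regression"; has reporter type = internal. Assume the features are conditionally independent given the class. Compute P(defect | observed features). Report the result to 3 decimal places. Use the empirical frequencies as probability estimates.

0.133

defect: (66/90) × (10/66) × (19/66) × (30/66) ≈ 0.0145393
question: (24/90) × (14/24) × (22/24) × (16/24) ≈ 0.0950617
P(defect | x) = 0.0145393 / 0.109601 ≈ 0.133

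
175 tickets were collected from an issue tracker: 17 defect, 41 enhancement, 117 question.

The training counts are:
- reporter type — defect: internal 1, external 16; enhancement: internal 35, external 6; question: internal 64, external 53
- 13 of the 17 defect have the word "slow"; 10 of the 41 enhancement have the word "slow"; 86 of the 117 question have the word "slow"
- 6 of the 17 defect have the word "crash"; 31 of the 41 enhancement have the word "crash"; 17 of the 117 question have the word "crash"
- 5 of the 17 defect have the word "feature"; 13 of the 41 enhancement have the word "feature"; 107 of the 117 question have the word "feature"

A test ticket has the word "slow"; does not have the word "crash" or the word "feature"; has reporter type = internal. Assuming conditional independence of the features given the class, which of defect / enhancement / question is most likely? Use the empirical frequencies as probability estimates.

question

defect: (17/175) × (1/17) × (13/17) × (11/17) × (12/17) ≈ 0.00199587
enhancement: (41/175) × (35/41) × (10/41) × (10/41) × (28/41) ≈ 0.00812524
question: (117/175) × (64/117) × (86/117) × (100/117) × (10/117) ≈ 0.0196373
Highest score → question.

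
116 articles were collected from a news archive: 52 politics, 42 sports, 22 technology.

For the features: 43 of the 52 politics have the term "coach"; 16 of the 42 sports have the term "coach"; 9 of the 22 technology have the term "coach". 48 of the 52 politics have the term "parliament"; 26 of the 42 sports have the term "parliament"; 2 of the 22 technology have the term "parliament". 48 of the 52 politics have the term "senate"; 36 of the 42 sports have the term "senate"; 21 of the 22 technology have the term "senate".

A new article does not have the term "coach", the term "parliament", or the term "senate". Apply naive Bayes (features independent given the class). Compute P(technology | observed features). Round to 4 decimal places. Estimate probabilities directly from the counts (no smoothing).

0.2679

politics: (52/116) × (9/52) × (4/52) × (4/52) ≈ 0.00045909
sports: (42/116) × (26/42) × (16/42) × (6/42) ≈ 0.012198
technology: (22/116) × (13/22) × (20/22) × (1/22) ≈ 0.00463095
P(technology | x) = 0.00463095 / 0.01728804 ≈ 0.2679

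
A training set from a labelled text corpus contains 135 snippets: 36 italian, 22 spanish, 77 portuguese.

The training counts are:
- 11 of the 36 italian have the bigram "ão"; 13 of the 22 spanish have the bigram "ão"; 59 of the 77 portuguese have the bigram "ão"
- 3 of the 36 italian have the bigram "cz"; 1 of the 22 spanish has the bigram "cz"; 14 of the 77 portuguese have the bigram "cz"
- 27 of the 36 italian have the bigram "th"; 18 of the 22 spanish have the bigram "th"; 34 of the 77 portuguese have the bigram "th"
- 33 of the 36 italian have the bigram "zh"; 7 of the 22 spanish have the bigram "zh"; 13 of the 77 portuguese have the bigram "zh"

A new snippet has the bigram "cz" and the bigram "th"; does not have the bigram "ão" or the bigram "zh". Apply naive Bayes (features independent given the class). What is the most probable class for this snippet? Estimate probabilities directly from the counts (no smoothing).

portuguese

italian: (36/135) × (25/36) × (3/36) × (27/36) × (3/36) ≈ 0.000964506
spanish: (22/135) × (9/22) × (1/22) × (18/22) × (15/22) ≈ 0.00169046
portuguese: (77/135) × (18/77) × (14/77) × (34/77) × (64/77) ≈ 0.0088972
Highest score → portuguese.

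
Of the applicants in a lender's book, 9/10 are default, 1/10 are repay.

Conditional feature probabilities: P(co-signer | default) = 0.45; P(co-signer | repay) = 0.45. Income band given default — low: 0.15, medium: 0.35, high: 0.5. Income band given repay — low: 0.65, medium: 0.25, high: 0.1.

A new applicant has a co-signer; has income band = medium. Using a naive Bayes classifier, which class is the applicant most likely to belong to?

default

default: 0.9 × 0.45 × 0.35 = 0.14175
repay: 0.1 × 0.45 × 0.25 = 0.01125
Highest score → default.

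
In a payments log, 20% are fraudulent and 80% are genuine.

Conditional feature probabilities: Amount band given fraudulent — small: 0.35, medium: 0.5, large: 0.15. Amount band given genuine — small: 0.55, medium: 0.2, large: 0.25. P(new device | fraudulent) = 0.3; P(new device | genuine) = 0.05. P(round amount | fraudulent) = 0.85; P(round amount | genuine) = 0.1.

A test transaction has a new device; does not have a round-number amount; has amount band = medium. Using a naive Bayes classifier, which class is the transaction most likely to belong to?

fraudulent: 0.2 × 0.5 × 0.3 × (1−0.85) = 0.0045
genuine: 0.8 × 0.2 × 0.05 × (1−0.1) = 0.0072
Highest score → genuine.

genuine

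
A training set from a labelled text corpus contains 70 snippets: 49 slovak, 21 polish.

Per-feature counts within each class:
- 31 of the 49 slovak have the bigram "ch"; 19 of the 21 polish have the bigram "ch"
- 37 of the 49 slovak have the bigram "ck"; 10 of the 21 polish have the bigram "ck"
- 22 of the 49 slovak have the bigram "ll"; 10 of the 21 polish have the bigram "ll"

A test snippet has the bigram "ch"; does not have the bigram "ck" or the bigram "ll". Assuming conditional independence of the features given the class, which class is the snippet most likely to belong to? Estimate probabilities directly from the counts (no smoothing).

slovak: (49/70) × (31/49) × (12/49) × (27/49) ≈ 0.0597608
polish: (21/70) × (19/21) × (11/21) × (11/21) ≈ 0.0744736
Highest score → polish.

polish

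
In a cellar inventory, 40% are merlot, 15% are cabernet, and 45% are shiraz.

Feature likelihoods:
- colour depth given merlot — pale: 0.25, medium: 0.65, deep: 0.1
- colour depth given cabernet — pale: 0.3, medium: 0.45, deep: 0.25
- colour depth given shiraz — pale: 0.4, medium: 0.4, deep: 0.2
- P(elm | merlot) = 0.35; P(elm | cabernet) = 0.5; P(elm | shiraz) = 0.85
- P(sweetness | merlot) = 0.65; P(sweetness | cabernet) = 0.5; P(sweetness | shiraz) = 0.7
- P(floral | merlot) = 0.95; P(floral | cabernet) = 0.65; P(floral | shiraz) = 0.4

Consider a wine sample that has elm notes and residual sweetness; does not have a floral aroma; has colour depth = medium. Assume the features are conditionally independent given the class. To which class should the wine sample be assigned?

shiraz

merlot: 0.4 × 0.65 × 0.35 × 0.65 × (1−0.95) = 0.0029575
cabernet: 0.15 × 0.45 × 0.5 × 0.5 × (1−0.65) = 0.00590625
shiraz: 0.45 × 0.4 × 0.85 × 0.7 × (1−0.4) = 0.06426
Highest score → shiraz.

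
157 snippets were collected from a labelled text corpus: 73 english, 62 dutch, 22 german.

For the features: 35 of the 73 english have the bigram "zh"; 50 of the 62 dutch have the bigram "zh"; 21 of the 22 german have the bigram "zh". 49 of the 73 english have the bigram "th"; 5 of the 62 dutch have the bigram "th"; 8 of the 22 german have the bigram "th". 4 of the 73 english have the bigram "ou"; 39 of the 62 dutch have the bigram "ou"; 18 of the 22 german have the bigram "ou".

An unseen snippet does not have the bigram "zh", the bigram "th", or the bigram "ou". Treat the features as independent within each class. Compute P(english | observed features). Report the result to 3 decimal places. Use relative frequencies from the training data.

english: (73/157) × (38/73) × (24/73) × (69/73) ≈ 0.075214
dutch: (62/157) × (12/62) × (57/62) × (23/62) ≈ 0.0260676
german: (22/157) × (1/22) × (14/22) × (4/22) ≈ 0.000736958
P(english | x) = 0.075214 / 0.102018558 ≈ 0.737

0.737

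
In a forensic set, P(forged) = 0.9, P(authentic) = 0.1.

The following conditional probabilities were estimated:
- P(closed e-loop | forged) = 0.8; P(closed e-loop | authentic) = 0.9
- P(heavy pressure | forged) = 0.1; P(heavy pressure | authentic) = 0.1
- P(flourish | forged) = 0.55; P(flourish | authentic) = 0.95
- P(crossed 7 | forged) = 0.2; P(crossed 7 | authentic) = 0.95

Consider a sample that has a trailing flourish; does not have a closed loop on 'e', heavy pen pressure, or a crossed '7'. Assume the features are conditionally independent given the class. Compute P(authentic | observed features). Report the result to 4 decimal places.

forged: 0.9 × (1−0.8) × (1−0.1) × 0.55 × (1−0.2) = 0.07128
authentic: 0.1 × (1−0.9) × (1−0.1) × 0.95 × (1−0.95) = 0.0004275
P(authentic | x) = 0.0004275 / 0.0717075 ≈ 0.0060

0.0060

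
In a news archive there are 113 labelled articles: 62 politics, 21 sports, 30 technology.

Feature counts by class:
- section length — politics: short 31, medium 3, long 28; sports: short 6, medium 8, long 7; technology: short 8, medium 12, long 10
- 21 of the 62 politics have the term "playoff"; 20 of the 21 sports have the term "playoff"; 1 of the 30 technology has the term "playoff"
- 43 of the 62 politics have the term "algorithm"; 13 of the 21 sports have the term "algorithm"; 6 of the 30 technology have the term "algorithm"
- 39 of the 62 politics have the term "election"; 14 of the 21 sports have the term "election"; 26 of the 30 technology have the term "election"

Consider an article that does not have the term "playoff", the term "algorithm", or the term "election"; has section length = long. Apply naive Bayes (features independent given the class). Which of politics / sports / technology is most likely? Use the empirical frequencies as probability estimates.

politics

politics: (62/113) × (28/62) × (41/62) × (19/62) × (23/62) ≈ 0.0186282
sports: (21/113) × (7/21) × (1/21) × (8/21) × (7/21) ≈ 0.000374584
technology: (30/113) × (10/30) × (29/30) × (24/30) × (4/30) ≈ 0.00912488
Highest score → politics.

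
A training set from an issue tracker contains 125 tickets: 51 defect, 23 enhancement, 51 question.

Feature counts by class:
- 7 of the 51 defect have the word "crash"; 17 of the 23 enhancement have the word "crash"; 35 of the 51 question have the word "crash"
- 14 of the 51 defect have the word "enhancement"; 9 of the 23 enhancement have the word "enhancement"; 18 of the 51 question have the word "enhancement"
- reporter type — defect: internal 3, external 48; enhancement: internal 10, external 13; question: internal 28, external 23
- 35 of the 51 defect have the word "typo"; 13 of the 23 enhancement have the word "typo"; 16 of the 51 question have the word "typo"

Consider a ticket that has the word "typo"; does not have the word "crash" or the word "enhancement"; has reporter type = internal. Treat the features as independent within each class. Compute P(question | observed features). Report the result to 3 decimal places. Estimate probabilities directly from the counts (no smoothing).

defect: (51/125) × (44/51) × (37/51) × (3/51) × (35/51) ≈ 0.0103092
enhancement: (23/125) × (6/23) × (14/23) × (10/23) × (13/23) ≈ 0.00718008
question: (51/125) × (16/51) × (33/51) × (28/51) × (16/51) ≈ 0.0142656
P(question | x) = 0.0142656 / 0.03175488 ≈ 0.449

0.449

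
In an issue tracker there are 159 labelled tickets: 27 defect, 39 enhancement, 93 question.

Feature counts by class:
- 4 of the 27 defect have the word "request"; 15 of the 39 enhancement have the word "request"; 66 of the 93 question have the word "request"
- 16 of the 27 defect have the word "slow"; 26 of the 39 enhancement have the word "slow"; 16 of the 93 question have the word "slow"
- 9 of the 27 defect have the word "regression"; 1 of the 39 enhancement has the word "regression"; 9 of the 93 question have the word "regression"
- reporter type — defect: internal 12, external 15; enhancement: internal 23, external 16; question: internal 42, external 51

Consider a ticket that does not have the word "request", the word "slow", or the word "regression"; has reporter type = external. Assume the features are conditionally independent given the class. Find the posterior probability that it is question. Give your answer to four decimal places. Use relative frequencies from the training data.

0.6241

defect: (27/159) × (23/27) × (11/27) × (18/27) × (15/27) ≈ 0.0218271
enhancement: (39/159) × (24/39) × (13/39) × (38/39) × (16/39) ≈ 0.0201126
question: (93/159) × (27/93) × (77/93) × (84/93) × (51/93) ≈ 0.0696399
P(question | x) = 0.0696399 / 0.1115796 ≈ 0.6241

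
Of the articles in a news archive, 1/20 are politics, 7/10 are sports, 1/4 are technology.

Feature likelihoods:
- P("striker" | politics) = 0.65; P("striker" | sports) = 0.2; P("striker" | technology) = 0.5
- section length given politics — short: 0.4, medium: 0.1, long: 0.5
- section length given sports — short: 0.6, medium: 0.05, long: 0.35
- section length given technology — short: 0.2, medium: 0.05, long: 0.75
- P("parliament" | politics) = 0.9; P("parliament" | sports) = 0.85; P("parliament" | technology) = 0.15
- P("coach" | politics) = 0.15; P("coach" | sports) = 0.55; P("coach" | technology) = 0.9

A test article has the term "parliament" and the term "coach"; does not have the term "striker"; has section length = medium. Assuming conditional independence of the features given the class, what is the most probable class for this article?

sports

politics: 0.05 × (1−0.65) × 0.1 × 0.9 × 0.15 = 0.00023625
sports: 0.7 × (1−0.2) × 0.05 × 0.85 × 0.55 = 0.01309
technology: 0.25 × (1−0.5) × 0.05 × 0.15 × 0.9 = 0.00084375
Highest score → sports.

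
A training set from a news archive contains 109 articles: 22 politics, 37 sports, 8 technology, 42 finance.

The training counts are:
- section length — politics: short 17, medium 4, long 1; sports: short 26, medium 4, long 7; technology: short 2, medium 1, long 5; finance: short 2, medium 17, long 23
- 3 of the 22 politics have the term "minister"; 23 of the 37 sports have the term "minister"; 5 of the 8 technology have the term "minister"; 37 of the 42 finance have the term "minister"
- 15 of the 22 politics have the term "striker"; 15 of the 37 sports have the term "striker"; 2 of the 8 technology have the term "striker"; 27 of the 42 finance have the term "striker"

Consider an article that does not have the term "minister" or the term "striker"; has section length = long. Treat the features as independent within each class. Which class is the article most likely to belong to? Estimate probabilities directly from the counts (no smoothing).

politics: (22/109) × (1/22) × (19/22) × (7/22) ≈ 0.00252104
sports: (37/109) × (7/37) × (14/37) × (22/37) ≈ 0.0144484
technology: (8/109) × (5/8) × (3/8) × (6/8) ≈ 0.0129014
finance: (42/109) × (23/42) × (5/42) × (15/42) ≈ 0.00897148
Highest score → sports.

sports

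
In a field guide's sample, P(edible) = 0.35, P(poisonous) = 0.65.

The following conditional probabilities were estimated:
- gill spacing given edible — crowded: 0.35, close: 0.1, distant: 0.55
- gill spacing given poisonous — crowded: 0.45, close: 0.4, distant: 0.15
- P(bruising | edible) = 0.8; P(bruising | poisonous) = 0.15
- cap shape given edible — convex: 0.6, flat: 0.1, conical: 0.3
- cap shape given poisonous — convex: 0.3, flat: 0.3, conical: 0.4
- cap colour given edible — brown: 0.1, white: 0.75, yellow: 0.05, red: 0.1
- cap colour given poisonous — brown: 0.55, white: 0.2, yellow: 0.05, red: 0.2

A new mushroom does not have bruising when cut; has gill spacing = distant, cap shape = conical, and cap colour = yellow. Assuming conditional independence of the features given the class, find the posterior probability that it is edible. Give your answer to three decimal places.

edible: 0.35 × 0.55 × (1−0.8) × 0.3 × 0.05 = 0.0005775
poisonous: 0.65 × 0.15 × (1−0.15) × 0.4 × 0.05 = 0.0016575
P(edible | x) = 0.0005775 / 0.002235 ≈ 0.258

0.258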